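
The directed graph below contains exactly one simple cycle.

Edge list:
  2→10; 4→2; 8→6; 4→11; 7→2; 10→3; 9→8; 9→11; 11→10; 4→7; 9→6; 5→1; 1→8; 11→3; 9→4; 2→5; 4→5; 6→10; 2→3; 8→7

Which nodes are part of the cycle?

1, 2, 5, 7, 8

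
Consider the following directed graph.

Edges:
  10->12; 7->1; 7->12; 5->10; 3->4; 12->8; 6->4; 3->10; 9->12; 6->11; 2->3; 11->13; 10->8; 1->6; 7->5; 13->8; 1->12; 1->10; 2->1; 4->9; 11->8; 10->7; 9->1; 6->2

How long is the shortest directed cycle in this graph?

3

For each vertex v, BFS finds the shortest path from v back to v.
The shortest such closed walk is 6 → 2 → 1 → 6, length 3.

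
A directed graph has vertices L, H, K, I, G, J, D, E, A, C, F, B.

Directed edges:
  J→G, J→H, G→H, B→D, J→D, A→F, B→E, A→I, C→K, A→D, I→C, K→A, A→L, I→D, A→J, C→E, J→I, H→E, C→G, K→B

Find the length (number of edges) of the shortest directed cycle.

4

For each vertex v, BFS finds the shortest path from v back to v.
The shortest such closed walk is K → A → I → C → K, length 4.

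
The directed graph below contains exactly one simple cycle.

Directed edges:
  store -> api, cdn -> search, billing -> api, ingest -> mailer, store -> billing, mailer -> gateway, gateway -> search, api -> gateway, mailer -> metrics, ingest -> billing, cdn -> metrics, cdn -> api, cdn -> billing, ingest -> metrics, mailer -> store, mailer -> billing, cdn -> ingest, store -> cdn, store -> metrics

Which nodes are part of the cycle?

cdn, store, ingest, mailer

DFS with gray/black marking from ingest:
ingest gray
  mailer gray
    gateway gray
      search gray
      search black
    gateway black
    billing gray
      api gray
        api→gateway: gateway black — skip
      api black
    billing black
    metrics gray
    metrics black
    store gray
      store→metrics: metrics black — skip
      store→billing: billing black — skip
      cdn gray
        cdn→search: search black — skip
        cdn→api: api black — skip
        cdn→metrics: metrics black — skip
        cdn→billing: billing black — skip
        cdn→ingest: ingest is gray → back edge
Back edge closes the cycle ingest → mailer → store → cdn → ingest; its vertices are {cdn, store, ingest, mailer}.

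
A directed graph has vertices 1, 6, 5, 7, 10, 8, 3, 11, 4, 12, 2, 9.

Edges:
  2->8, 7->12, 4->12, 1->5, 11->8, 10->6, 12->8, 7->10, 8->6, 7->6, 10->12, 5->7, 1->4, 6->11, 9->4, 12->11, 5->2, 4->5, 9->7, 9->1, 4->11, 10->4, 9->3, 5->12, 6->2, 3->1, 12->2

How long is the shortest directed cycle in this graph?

3

For each vertex v, BFS finds the shortest path from v back to v.
The shortest such closed walk is 6 → 2 → 8 → 6, length 3.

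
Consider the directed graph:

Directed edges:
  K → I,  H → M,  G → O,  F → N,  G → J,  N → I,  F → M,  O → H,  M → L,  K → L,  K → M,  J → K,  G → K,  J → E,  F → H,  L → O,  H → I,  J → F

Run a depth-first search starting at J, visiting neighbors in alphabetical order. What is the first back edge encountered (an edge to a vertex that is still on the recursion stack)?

O->H

DFS from J (visiting neighbors in alphabetical order); mark gray on enter, black on exit:
J gray
  E gray
  E black
  F gray
    H gray
      I gray
      I black
      M gray
        L gray
          O gray
            O→H: H is gray → back edge
First back edge: O → H.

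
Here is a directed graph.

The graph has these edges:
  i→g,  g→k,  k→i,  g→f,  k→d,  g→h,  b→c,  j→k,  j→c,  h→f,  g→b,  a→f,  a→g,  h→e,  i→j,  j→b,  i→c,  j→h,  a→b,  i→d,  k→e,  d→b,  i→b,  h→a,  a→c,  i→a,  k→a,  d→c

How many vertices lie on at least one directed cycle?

A vertex is on a directed cycle iff it belongs to a strongly connected component of size ≥ 2 (or has a self-loop).
The vertices on cycles are {a, g, h, i, j, k} — 6 in total.

6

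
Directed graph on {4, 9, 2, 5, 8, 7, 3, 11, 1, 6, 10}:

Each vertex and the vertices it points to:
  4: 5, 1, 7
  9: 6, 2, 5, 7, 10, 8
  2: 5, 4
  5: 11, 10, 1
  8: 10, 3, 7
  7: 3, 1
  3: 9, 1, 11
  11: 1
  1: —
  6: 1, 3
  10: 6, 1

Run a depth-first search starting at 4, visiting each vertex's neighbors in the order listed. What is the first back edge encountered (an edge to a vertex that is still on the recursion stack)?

9->6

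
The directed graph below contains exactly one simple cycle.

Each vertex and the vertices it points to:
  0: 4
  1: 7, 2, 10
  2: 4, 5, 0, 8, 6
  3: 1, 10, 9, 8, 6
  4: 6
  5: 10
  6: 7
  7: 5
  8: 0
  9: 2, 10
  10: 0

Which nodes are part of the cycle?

0, 4, 5, 6, 7, 10

DFS with gray/black marking from 6:
6 gray
  7 gray
    5 gray
      10 gray
        0 gray
          4 gray
            4→6: 6 is gray → back edge
Back edge closes the cycle 6 → 7 → 5 → 10 → 0 → 4 → 6; its vertices are {0, 4, 5, 6, 7, 10}.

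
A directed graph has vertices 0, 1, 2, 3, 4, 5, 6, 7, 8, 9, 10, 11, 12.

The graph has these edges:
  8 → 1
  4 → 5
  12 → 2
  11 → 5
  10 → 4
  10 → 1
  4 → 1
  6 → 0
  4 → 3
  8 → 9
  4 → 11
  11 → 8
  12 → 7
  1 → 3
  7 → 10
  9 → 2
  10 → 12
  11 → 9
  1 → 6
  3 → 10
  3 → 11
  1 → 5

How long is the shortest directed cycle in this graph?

For each vertex v, BFS finds the shortest path from v back to v.
The shortest such closed walk is 10 → 1 → 3 → 10, length 3.

3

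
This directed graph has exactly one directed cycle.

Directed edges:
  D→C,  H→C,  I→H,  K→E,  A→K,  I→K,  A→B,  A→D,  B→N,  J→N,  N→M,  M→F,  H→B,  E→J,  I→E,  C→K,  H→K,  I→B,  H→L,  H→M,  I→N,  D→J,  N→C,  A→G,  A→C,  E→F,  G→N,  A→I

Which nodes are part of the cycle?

C, E, J, K, N

DFS with gray/black marking from K:
K gray
  E gray
    J gray
      N gray
        C gray
          C→K: K is gray → back edge
Back edge closes the cycle K → E → J → N → C → K; its vertices are {C, E, J, K, N}.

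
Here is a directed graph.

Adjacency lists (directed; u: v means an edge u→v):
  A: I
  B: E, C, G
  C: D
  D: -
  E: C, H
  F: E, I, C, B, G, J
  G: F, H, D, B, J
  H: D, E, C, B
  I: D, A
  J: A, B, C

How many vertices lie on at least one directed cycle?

8

A vertex is on a directed cycle iff it belongs to a strongly connected component of size ≥ 2 (or has a self-loop).
The vertices on cycles are {A, B, E, F, G, H, I, J} — 8 in total.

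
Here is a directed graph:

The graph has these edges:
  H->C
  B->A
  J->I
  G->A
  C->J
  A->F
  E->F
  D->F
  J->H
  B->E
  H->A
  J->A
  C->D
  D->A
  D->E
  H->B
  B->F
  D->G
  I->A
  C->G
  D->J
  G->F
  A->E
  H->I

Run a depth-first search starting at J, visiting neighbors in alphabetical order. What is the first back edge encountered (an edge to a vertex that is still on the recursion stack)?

D->J

DFS from J (visiting neighbors in alphabetical order); mark gray on enter, black on exit:
J gray
  A gray
    E gray
      F gray
      F black
    E black
    A→F: F black — skip
  A black
  H gray
    H→A: A black — skip
    B gray
      B→A: A black — skip
      B→E: E black — skip
      B→F: F black — skip
    B black
    C gray
      D gray
        D→A: A black — skip
        D→E: E black — skip
        D→F: F black — skip
        G gray
          G→A: A black — skip
          G→F: F black — skip
        G black
        D→J: J is gray → back edge
First back edge: D → J.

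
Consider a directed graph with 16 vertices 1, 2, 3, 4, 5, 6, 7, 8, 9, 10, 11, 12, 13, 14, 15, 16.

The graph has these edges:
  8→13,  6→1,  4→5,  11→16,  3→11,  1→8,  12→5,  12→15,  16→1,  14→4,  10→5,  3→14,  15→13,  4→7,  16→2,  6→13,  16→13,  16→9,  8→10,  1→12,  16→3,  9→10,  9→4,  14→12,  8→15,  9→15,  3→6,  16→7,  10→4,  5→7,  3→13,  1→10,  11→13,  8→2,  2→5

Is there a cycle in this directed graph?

Yes

DFS with white/gray/black marking, starting from 7:
7 gray
7 black
1 gray
  10 gray
    5 gray
      5→7: 7 black — skip
    5 black
    4 gray
      4→7: 7 black — skip
      4→5: 5 black — skip
    4 black
  10 black
  8 gray
    13 gray
    13 black
    2 gray
      2→5: 5 black — skip
    2 black
    15 gray
      15→13: 13 black — skip
    15 black
    8→10: 10 black — skip
  8 black
  12 gray
    12→15: 15 black — skip
    12→5: 5 black — skip
  12 black
1 black
3 gray
  6 gray
    6→1: 1 black — skip
    6→13: 13 black — skip
  6 black
  11 gray
    16 gray
      16→1: 1 black — skip
      9 gray
        9→15: 15 black — skip
        9→4: 4 black — skip
        9→10: 10 black — skip
      9 black
      16→13: 13 black — skip
      16→3: 3 is gray → back edge
Back edge found, so a cycle exists: 3 → 11 → 16 → 3.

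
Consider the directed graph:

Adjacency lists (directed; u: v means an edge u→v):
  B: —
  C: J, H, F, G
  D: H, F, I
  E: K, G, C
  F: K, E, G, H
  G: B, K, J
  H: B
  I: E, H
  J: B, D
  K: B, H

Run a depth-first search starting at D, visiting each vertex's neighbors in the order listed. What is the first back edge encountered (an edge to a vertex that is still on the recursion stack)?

DFS from D (visiting each vertex's neighbors in the order listed); mark gray on enter, black on exit:
D gray
  H gray
    B gray
    B black
  H black
  F gray
    K gray
      K→B: B black — skip
      K→H: H black — skip
    K black
    E gray
      E→K: K black — skip
      G gray
        G→B: B black — skip
        G→K: K black — skip
        J gray
          J→B: B black — skip
          J→D: D is gray → back edge
First back edge: J → D.

J->D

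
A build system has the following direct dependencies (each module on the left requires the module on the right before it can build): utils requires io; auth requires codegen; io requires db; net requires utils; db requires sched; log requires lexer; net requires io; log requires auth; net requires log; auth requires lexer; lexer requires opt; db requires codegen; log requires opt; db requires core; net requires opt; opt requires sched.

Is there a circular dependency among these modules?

DFS with white/gray/black marking, starting from auth:
auth gray
  lexer gray
    opt gray
      sched gray
      sched black
    opt black
  lexer black
  codegen gray
  codegen black
auth black
db gray
  db→sched: sched black — skip
  db→codegen: codegen black — skip
  core gray
  core black
db black
log gray
  log→auth: auth black — skip
  log→opt: opt black — skip
  log→lexer: lexer black — skip
log black
utils gray
  io gray
    io→db: db black — skip
  io black
utils black
net gray
  net→utils: utils black — skip
  net→log: log black — skip
  net→opt: opt black — skip
  net→io: io black — skip
net black
Every edge goes to a white or black vertex — no back edge, so the graph is acyclic.

No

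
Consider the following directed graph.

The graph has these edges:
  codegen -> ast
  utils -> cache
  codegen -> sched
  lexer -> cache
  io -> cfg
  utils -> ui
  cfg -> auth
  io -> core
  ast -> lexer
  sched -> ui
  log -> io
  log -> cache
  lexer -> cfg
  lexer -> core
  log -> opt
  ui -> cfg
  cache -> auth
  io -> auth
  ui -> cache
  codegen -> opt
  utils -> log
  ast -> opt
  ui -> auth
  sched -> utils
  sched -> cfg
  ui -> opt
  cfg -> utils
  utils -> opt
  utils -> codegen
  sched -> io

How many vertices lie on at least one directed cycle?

A vertex is on a directed cycle iff it belongs to a strongly connected component of size ≥ 2 (or has a self-loop).
The vertices on cycles are {io, ui, ast, cfg, log, lexer, sched, utils, codegen} — 9 in total.

9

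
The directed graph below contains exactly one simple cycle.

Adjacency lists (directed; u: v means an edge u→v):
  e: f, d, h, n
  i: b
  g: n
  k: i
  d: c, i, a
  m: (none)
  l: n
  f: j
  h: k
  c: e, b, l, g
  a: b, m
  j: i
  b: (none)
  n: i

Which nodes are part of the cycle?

DFS with gray/black marking from c:
c gray
  e gray
    f gray
      j gray
        i gray
          b gray
          b black
        i black
      j black
    f black
    d gray
      d→c: c is gray → back edge
Back edge closes the cycle c → e → d → c; its vertices are {c, d, e}.

c, d, e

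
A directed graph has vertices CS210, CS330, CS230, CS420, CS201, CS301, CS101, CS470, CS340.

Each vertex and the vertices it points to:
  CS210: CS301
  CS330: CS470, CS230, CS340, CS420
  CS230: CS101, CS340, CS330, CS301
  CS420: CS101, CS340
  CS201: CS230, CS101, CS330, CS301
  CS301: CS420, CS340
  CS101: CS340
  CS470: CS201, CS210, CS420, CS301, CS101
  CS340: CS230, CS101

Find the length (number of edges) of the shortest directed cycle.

2

For each vertex v, BFS finds the shortest path from v back to v.
The shortest such closed walk is CS230 → CS340 → CS230, length 2.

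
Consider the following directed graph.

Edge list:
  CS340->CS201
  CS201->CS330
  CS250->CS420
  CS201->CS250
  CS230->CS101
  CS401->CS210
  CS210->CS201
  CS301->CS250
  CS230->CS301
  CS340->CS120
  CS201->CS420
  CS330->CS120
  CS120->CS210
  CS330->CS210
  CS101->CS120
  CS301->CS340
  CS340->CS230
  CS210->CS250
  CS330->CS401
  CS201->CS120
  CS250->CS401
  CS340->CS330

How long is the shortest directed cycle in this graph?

3

For each vertex v, BFS finds the shortest path from v back to v.
The shortest such closed walk is CS230 → CS301 → CS340 → CS230, length 3.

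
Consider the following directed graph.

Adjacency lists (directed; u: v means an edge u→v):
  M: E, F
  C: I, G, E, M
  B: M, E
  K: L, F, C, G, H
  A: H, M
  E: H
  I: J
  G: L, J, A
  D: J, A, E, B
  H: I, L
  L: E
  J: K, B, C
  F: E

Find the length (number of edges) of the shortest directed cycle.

3

For each vertex v, BFS finds the shortest path from v back to v.
The shortest such closed walk is J → C → I → J, length 3.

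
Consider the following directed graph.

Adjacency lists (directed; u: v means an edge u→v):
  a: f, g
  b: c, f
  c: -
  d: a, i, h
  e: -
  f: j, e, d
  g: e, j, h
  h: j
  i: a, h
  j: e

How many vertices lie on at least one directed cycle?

4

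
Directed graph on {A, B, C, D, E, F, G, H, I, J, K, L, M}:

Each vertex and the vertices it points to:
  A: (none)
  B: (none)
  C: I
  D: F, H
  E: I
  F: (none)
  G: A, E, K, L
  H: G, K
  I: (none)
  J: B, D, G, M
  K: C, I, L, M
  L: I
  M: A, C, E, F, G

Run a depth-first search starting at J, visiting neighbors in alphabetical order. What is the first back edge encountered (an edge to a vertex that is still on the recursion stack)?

DFS from J (visiting neighbors in alphabetical order); mark gray on enter, black on exit:
J gray
  B gray
  B black
  D gray
    F gray
    F black
    H gray
      G gray
        A gray
        A black
        E gray
          I gray
          I black
        E black
        K gray
          C gray
            C→I: I black — skip
          C black
          K→I: I black — skip
          L gray
            L→I: I black — skip
          L black
          M gray
            M→A: A black — skip
            M→C: C black — skip
            M→E: E black — skip
            M→F: F black — skip
            M→G: G is gray → back edge
First back edge: M → G.

M→G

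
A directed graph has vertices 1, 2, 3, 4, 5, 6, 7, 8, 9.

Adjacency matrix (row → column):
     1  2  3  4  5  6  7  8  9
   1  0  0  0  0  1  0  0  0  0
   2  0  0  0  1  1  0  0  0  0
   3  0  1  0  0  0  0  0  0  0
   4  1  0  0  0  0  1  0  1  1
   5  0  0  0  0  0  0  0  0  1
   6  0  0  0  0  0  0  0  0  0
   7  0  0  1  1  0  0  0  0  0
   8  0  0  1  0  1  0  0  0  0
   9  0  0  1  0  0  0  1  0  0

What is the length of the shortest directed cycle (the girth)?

For each vertex v, BFS finds the shortest path from v back to v.
The shortest such closed walk is 4 → 9 → 7 → 4, length 3.

3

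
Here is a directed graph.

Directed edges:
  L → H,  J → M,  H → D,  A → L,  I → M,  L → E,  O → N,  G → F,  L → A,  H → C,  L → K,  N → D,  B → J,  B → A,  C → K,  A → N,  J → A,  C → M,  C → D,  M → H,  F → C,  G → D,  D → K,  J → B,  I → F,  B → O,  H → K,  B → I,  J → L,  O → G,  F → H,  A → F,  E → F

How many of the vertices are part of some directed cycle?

7

A vertex is on a directed cycle iff it belongs to a strongly connected component of size ≥ 2 (or has a self-loop).
The vertices on cycles are {A, B, C, H, J, L, M} — 7 in total.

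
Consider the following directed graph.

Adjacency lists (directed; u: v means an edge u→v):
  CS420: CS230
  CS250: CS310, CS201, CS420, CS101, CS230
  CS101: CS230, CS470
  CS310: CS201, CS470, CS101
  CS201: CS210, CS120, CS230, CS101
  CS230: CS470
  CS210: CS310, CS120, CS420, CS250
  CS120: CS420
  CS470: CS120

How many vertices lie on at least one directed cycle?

8

A vertex is on a directed cycle iff it belongs to a strongly connected component of size ≥ 2 (or has a self-loop).
The vertices on cycles are {CS120, CS201, CS210, CS230, CS250, CS310, CS420, CS470} — 8 in total.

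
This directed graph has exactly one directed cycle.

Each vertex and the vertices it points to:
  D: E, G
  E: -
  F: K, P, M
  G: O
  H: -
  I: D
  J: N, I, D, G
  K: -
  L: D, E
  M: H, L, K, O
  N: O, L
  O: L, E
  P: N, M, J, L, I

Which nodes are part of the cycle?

DFS with gray/black marking from G:
G gray
  O gray
    L gray
      D gray
        E gray
        E black
        D→G: G is gray → back edge
Back edge closes the cycle G → O → L → D → G; its vertices are {D, G, L, O}.

D, G, L, O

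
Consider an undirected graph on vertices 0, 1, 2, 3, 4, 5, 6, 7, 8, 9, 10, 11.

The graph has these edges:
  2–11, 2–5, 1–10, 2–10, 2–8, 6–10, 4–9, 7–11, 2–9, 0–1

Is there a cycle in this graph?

No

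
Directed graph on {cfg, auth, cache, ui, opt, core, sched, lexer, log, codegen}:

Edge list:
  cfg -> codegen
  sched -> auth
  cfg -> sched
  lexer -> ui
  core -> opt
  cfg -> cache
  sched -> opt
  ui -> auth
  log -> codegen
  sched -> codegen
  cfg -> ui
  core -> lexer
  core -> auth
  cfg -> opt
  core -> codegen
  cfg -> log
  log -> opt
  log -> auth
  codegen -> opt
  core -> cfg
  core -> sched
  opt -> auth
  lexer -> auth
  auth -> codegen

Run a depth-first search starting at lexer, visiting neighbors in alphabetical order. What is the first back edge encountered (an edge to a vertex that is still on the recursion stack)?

DFS from lexer (visiting neighbors in alphabetical order); mark gray on enter, black on exit:
lexer gray
  auth gray
    codegen gray
      opt gray
        opt→auth: auth is gray → back edge
First back edge: opt → auth.

opt→auth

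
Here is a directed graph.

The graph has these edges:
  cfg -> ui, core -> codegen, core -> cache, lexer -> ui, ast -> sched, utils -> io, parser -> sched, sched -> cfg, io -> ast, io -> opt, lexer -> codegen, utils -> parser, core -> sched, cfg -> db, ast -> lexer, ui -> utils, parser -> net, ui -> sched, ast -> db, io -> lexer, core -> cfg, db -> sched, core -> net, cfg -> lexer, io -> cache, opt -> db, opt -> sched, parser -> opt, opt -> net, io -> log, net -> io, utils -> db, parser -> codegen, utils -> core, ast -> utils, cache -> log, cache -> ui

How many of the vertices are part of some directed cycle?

13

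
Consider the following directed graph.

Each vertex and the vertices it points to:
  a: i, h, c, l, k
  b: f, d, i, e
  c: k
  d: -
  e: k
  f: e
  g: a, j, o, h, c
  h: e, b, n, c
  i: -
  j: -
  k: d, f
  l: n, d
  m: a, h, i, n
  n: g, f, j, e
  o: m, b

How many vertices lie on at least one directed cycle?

A vertex is on a directed cycle iff it belongs to a strongly connected component of size ≥ 2 (or has a self-loop).
The vertices on cycles are {a, e, f, g, h, k, l, m, n, o} — 10 in total.

10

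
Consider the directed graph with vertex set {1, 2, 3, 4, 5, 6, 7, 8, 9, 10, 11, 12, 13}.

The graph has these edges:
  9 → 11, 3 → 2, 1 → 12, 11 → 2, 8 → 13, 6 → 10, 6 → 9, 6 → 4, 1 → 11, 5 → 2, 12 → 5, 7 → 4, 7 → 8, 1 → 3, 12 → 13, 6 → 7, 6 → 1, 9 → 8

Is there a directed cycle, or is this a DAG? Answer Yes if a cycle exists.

DFS with white/gray/black marking, starting from 8:
8 gray
  13 gray
  13 black
8 black
1 gray
  11 gray
    2 gray
    2 black
  11 black
  12 gray
    5 gray
      5→2: 2 black — skip
    5 black
    12→13: 13 black — skip
  12 black
  3 gray
    3→2: 2 black — skip
  3 black
1 black
4 gray
4 black
6 gray
  6→4: 4 black — skip
  10 gray
  10 black
  7 gray
    7→8: 8 black — skip
    7→4: 4 black — skip
  7 black
  9 gray
    9→11: 11 black — skip
    9→8: 8 black — skip
  9 black
  6→1: 1 black — skip
6 black
Every edge goes to a white or black vertex — no back edge, so the graph is acyclic.

No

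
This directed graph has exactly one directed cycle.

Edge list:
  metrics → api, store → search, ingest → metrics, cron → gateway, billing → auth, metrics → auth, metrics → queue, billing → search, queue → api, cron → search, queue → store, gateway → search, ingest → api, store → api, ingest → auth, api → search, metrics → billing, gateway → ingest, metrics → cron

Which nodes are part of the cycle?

DFS with gray/black marking from gateway:
gateway gray
  ingest gray
    auth gray
    auth black
    api gray
      search gray
      search black
    api black
    metrics gray
      metrics→auth: auth black — skip
      queue gray
        store gray
          store→api: api black — skip
          store→search: search black — skip
        store black
        queue→api: api black — skip
      queue black
      cron gray
        cron→gateway: gateway is gray → back edge
Back edge closes the cycle gateway → ingest → metrics → cron → gateway; its vertices are {cron, ingest, gateway, metrics}.

cron, ingest, gateway, metrics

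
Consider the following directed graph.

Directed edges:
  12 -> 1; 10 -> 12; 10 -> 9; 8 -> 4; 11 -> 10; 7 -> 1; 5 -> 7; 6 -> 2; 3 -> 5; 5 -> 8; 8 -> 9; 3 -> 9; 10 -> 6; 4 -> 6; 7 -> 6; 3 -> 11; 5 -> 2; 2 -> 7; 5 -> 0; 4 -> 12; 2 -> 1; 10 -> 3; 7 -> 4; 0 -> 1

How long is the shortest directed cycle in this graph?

For each vertex v, BFS finds the shortest path from v back to v.
The shortest such closed walk is 3 → 11 → 10 → 3, length 3.

3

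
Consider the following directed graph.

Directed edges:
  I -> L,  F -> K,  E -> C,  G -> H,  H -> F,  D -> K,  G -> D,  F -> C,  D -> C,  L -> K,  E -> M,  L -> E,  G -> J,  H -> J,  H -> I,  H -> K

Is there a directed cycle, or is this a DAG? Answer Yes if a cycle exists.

DFS with white/gray/black marking, starting from F:
F gray
  K gray
  K black
  C gray
  C black
F black
G gray
  J gray
  J black
  H gray
    H→J: J black — skip
    I gray
      L gray
        E gray
          M gray
          M black
          E→C: C black — skip
        E black
        L→K: K black — skip
      L black
    I black
    H→K: K black — skip
    H→F: F black — skip
  H black
  D gray
    D→C: C black — skip
    D→K: K black — skip
  D black
G black
Every edge goes to a white or black vertex — no back edge, so the graph is acyclic.

No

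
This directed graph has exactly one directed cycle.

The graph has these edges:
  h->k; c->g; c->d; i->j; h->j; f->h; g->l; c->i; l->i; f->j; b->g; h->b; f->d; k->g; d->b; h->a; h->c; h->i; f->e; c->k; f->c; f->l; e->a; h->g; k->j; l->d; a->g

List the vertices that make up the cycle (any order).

DFS with gray/black marking from l:
l gray
  d gray
    b gray
      g gray
        g→l: l is gray → back edge
Back edge closes the cycle l → d → b → g → l; its vertices are {b, d, g, l}.

b, d, g, l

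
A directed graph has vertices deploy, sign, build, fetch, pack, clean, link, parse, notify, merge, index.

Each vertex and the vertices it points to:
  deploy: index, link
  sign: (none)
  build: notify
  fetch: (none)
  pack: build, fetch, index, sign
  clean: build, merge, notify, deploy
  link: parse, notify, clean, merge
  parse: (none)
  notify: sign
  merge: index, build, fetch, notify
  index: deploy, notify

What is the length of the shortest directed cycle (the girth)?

2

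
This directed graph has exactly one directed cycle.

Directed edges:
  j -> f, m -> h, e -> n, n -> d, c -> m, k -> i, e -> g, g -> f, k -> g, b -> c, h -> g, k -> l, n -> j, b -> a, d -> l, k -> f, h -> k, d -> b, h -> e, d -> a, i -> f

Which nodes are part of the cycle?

b, c, d, e, h, m, n

DFS with gray/black marking from h:
h gray
  e gray
    n gray
      d gray
        a gray
        a black
        b gray
          c gray
            m gray
              m→h: h is gray → back edge
Back edge closes the cycle h → e → n → d → b → c → m → h; its vertices are {b, c, d, e, h, m, n}.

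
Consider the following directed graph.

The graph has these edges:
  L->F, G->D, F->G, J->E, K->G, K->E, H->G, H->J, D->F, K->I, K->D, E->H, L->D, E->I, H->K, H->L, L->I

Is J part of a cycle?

Yes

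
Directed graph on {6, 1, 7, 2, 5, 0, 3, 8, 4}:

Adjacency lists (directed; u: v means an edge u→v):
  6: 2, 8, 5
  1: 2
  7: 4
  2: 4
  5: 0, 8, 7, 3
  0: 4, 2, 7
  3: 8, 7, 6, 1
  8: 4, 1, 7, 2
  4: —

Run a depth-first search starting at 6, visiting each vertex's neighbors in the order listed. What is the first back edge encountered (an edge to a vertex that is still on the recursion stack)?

DFS from 6 (visiting each vertex's neighbors in the order listed); mark gray on enter, black on exit:
6 gray
  2 gray
    4 gray
    4 black
  2 black
  8 gray
    8→4: 4 black — skip
    1 gray
      1→2: 2 black — skip
    1 black
    7 gray
      7→4: 4 black — skip
    7 black
    8→2: 2 black — skip
  8 black
  5 gray
    0 gray
      0→4: 4 black — skip
      0→2: 2 black — skip
      0→7: 7 black — skip
    0 black
    5→8: 8 black — skip
    5→7: 7 black — skip
    3 gray
      3→8: 8 black — skip
      3→7: 7 black — skip
      3→6: 6 is gray → back edge
First back edge: 3 → 6.

3→6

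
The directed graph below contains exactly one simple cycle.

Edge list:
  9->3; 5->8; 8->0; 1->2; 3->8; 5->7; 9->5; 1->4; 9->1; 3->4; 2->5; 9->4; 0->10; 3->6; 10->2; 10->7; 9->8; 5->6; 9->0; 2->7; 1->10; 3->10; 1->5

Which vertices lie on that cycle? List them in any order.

0, 2, 5, 8, 10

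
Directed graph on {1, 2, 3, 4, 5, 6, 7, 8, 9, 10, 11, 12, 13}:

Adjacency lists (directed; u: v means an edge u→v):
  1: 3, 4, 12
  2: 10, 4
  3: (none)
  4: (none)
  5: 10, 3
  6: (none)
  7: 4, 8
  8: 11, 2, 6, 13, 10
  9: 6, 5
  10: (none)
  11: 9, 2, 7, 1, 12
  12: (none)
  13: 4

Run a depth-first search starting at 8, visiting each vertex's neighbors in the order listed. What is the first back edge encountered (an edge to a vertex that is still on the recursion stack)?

7->8

DFS from 8 (visiting each vertex's neighbors in the order listed); mark gray on enter, black on exit:
8 gray
  11 gray
    9 gray
      6 gray
      6 black
      5 gray
        10 gray
        10 black
        3 gray
        3 black
      5 black
    9 black
    2 gray
      2→10: 10 black — skip
      4 gray
      4 black
    2 black
    7 gray
      7→4: 4 black — skip
      7→8: 8 is gray → back edge
First back edge: 7 → 8.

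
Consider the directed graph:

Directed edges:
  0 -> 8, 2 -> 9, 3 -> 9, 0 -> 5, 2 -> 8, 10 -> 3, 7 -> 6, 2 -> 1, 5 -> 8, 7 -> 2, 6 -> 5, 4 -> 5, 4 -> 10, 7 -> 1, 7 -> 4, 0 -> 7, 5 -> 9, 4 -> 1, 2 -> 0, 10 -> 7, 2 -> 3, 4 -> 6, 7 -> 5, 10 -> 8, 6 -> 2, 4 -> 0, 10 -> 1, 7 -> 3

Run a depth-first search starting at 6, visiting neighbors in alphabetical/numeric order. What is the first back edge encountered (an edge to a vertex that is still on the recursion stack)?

DFS from 6 (visiting neighbors in alphabetical/numeric order); mark gray on enter, black on exit:
6 gray
  2 gray
    0 gray
      5 gray
        8 gray
        8 black
        9 gray
        9 black
      5 black
      7 gray
        1 gray
        1 black
        7→2: 2 is gray → back edge
First back edge: 7 → 2.

7→2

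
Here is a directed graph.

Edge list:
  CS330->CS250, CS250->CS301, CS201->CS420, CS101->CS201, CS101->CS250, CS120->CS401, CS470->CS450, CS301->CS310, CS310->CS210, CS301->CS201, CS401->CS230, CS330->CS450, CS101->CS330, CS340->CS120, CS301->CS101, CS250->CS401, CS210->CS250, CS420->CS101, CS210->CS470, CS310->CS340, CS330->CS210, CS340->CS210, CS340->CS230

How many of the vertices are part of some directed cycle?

9

A vertex is on a directed cycle iff it belongs to a strongly connected component of size ≥ 2 (or has a self-loop).
The vertices on cycles are {CS101, CS201, CS210, CS250, CS301, CS310, CS330, CS340, CS420} — 9 in total.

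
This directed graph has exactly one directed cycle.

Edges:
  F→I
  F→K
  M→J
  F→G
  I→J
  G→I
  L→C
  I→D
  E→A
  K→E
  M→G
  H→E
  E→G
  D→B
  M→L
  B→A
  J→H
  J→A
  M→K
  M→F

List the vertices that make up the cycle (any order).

E, G, H, I, J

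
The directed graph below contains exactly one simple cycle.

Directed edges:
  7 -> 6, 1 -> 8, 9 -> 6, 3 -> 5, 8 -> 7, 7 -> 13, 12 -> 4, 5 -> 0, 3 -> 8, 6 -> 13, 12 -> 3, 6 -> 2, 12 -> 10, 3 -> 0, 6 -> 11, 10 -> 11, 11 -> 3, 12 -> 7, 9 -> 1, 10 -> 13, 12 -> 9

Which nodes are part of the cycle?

3, 6, 7, 8, 11

DFS with gray/black marking from 3:
3 gray
  0 gray
  0 black
  8 gray
    7 gray
      6 gray
        13 gray
        13 black
        2 gray
        2 black
        11 gray
          11→3: 3 is gray → back edge
Back edge closes the cycle 3 → 8 → 7 → 6 → 11 → 3; its vertices are {3, 6, 7, 8, 11}.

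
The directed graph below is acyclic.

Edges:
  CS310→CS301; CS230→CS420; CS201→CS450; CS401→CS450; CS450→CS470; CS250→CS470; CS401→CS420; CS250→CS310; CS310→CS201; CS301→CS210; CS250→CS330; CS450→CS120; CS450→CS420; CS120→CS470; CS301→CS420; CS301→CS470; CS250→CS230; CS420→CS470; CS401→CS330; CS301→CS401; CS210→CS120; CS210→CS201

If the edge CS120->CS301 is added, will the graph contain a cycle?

Adding CS120→CS301 creates a cycle iff CS301 can already reach CS120.
Path from CS301: CS301 → CS210 → CS120.
So CS301 → … → CS120 → CS301 is a cycle.

Yes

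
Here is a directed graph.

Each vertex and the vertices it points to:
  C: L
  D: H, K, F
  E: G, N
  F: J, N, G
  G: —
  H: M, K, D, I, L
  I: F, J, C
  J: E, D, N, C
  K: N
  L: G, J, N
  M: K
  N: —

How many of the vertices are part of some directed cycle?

7

A vertex is on a directed cycle iff it belongs to a strongly connected component of size ≥ 2 (or has a self-loop).
The vertices on cycles are {C, D, F, H, I, J, L} — 7 in total.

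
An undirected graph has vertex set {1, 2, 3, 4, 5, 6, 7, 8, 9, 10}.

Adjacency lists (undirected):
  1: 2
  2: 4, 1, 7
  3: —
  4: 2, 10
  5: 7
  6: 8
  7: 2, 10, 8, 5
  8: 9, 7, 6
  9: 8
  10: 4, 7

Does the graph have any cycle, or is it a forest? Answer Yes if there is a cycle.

DFS, tracking each vertex's parent; an edge to a visited non-parent vertex closes a cycle.
Start from 10:
visit 10 (parent –)
  visit 4 (parent 10)
    visit 2 (parent 4)
      2–4: parent, skip
      visit 1 (parent 2)
        1–2: parent, skip
      visit 7 (parent 2)
        7–2: parent, skip
        7–10: 10 visited and ≠ parent → cycle
Cycle: 10 – 4 – 2 – 7 – 10.

Yes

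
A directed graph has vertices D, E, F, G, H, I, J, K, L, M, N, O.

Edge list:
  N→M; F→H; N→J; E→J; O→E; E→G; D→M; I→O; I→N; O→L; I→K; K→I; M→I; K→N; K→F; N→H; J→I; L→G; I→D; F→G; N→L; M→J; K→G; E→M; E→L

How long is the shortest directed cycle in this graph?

2

For each vertex v, BFS finds the shortest path from v back to v.
The shortest such closed walk is I → K → I, length 2.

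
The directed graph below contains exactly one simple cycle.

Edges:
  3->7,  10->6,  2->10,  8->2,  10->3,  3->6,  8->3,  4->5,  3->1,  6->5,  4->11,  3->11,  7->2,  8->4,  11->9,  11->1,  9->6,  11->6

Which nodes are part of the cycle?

2, 3, 7, 10

DFS with gray/black marking from 3:
3 gray
  7 gray
    2 gray
      10 gray
        6 gray
          5 gray
          5 black
        6 black
        10→3: 3 is gray → back edge
Back edge closes the cycle 3 → 7 → 2 → 10 → 3; its vertices are {2, 3, 7, 10}.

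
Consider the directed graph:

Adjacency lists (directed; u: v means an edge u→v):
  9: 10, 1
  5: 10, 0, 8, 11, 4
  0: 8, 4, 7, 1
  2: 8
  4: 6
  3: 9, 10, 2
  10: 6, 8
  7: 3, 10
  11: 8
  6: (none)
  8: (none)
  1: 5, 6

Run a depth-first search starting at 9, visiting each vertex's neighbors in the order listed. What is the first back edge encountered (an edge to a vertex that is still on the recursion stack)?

DFS from 9 (visiting each vertex's neighbors in the order listed); mark gray on enter, black on exit:
9 gray
  10 gray
    6 gray
    6 black
    8 gray
    8 black
  10 black
  1 gray
    5 gray
      5→10: 10 black — skip
      0 gray
        0→8: 8 black — skip
        4 gray
          4→6: 6 black — skip
        4 black
        7 gray
          3 gray
            3→9: 9 is gray → back edge
First back edge: 3 → 9.

3->9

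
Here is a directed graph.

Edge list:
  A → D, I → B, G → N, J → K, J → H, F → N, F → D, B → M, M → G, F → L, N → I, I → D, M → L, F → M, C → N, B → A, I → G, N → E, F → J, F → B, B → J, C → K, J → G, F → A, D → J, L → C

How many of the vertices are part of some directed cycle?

A vertex is on a directed cycle iff it belongs to a strongly connected component of size ≥ 2 (or has a self-loop).
The vertices on cycles are {A, B, C, D, G, I, J, L, M, N} — 10 in total.

10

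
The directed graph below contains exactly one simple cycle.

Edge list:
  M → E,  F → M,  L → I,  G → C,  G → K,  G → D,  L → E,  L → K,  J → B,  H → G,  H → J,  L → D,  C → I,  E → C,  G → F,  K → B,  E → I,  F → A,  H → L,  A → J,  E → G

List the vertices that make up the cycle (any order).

E, F, G, M

DFS with gray/black marking from G:
G gray
  K gray
    B gray
    B black
  K black
  D gray
  D black
  F gray
    A gray
      J gray
        J→B: B black — skip
      J black
    A black
    M gray
      E gray
        I gray
        I black
        E→G: G is gray → back edge
Back edge closes the cycle G → F → M → E → G; its vertices are {E, F, G, M}.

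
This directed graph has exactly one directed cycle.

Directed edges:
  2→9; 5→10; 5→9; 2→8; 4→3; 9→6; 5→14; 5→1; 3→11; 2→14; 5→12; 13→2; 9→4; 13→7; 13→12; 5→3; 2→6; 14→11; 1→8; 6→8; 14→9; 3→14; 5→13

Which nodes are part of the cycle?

3, 4, 9, 14

DFS with gray/black marking from 3:
3 gray
  14 gray
    9 gray
      4 gray
        4→3: 3 is gray → back edge
Back edge closes the cycle 3 → 14 → 9 → 4 → 3; its vertices are {3, 4, 9, 14}.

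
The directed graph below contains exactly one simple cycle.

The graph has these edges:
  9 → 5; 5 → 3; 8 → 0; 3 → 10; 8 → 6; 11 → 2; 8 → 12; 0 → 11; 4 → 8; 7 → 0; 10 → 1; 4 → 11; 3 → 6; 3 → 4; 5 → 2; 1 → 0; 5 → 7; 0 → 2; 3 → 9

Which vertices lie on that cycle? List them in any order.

DFS with gray/black marking from 5:
5 gray
  7 gray
    0 gray
      11 gray
        2 gray
        2 black
      11 black
      0→2: 2 black — skip
    0 black
  7 black
  5→2: 2 black — skip
  3 gray
    9 gray
      9→5: 5 is gray → back edge
Back edge closes the cycle 5 → 3 → 9 → 5; its vertices are {3, 5, 9}.

3, 5, 9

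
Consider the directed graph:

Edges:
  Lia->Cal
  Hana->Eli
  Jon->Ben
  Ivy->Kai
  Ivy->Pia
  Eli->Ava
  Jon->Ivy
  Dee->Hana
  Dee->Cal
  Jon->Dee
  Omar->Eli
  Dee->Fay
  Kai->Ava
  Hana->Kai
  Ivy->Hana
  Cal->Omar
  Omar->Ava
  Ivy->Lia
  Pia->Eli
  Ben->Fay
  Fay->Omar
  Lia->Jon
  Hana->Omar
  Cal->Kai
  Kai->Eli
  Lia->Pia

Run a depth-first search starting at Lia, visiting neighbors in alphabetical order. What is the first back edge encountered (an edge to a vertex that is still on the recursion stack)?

DFS from Lia (visiting neighbors in alphabetical order); mark gray on enter, black on exit:
Lia gray
  Cal gray
    Kai gray
      Ava gray
      Ava black
      Eli gray
        Eli→Ava: Ava black — skip
      Eli black
    Kai black
    Omar gray
      Omar→Ava: Ava black — skip
      Omar→Eli: Eli black — skip
    Omar black
  Cal black
  Jon gray
    Ben gray
      Fay gray
        Fay→Omar: Omar black — skip
      Fay black
    Ben black
    Dee gray
      Dee→Cal: Cal black — skip
      Dee→Fay: Fay black — skip
      Hana gray
        Hana→Eli: Eli black — skip
        Hana→Kai: Kai black — skip
        Hana→Omar: Omar black — skip
      Hana black
    Dee black
    Ivy gray
      Ivy→Hana: Hana black — skip
      Ivy→Kai: Kai black — skip
      Ivy→Lia: Lia is gray → back edge
First back edge: Ivy → Lia.

Ivy->Lia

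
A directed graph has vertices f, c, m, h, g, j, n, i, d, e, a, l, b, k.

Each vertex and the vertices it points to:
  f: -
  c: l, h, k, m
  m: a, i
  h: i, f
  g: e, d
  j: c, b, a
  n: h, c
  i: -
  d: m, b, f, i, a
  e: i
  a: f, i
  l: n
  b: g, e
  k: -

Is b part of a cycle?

b is on a cycle iff b can reach itself via ≥1 edge.
b → g → d → b — yes.

Yes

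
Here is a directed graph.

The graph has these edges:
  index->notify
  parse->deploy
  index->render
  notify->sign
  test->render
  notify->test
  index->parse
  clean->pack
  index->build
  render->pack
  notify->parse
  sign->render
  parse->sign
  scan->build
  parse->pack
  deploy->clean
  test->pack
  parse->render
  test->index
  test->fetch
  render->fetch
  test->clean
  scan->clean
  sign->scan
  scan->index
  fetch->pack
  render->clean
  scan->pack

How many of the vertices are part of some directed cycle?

A vertex is on a directed cycle iff it belongs to a strongly connected component of size ≥ 2 (or has a self-loop).
The vertices on cycles are {scan, sign, test, index, parse, notify} — 6 in total.

6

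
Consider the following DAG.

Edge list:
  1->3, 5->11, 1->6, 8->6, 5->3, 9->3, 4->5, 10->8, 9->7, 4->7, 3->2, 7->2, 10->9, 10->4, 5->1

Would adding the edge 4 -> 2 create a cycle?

Adding 4→2 creates a cycle iff 2 can already reach 4.
Explore from 2: no path reaches 4. The graph stays acyclic.

No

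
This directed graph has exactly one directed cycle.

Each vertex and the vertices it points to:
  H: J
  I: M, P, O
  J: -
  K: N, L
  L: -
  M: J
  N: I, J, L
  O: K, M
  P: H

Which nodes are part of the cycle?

I, K, N, O

DFS with gray/black marking from I:
I gray
  M gray
    J gray
    J black
  M black
  P gray
    H gray
      H→J: J black — skip
    H black
  P black
  O gray
    K gray
      N gray
        N→I: I is gray → back edge
Back edge closes the cycle I → O → K → N → I; its vertices are {I, K, N, O}.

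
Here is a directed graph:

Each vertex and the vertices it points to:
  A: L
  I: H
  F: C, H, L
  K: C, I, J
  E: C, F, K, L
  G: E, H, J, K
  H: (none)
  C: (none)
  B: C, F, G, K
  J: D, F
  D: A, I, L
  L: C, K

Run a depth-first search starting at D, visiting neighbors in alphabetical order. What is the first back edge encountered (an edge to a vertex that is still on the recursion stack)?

J->D

DFS from D (visiting neighbors in alphabetical order); mark gray on enter, black on exit:
D gray
  A gray
    L gray
      C gray
      C black
      K gray
        K→C: C black — skip
        I gray
          H gray
          H black
        I black
        J gray
          J→D: D is gray → back edge
First back edge: J → D.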